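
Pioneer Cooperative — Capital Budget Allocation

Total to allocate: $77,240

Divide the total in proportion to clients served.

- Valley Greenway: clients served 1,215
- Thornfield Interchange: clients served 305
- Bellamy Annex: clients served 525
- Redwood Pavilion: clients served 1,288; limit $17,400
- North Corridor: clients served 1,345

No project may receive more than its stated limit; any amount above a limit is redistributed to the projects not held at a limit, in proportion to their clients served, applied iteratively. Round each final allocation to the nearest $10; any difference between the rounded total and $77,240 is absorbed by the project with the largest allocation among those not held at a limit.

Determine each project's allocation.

Valley Greenway: $21,450 · Thornfield Interchange: $5,380 · Bellamy Annex: $9,270 · Redwood Pavilion: $17,400 · North Corridor: $23,740

Sum of clients served: 4,678.
Proportional shares (ignoring caps): Valley Greenway 20,061.27; Thornfield Interchange 5,035.96; Bellamy Annex 8,668.45; Redwood Pavilion 21,266.59; North Corridor 22,207.74.
Capped: Redwood Pavilion ($17,400); residual $59,840 reallocated over remaining clients served 3,390.
Shares after redistribution: Valley Greenway 21,447.08 → $21,450; Thornfield Interchange 5,383.83 → $5,380; Bellamy Annex 9,267.26 → $9,270; North Corridor 23,741.83 → $23,740.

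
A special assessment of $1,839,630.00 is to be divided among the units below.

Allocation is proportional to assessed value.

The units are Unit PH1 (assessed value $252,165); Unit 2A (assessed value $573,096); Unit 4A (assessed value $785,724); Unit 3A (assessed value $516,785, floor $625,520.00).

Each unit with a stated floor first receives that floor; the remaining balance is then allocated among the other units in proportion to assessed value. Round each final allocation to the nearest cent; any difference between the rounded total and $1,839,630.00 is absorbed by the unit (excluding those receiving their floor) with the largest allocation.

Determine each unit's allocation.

Guaranteed amounts: Unit 3A $625,520.00. Remaining pool $1,214,110.00.
Remaining pool split over remaining assessed value 1,610,985: Unit PH1 190,042.7677 → $190,042.77; Unit 2A 431,910.6538 → $431,910.65; Unit 4A 592,156.5785 → $592,156.58.

Unit PH1: $190,042.77; Unit 2A: $431,910.65; Unit 4A: $592,156.58; Unit 3A: $625,520.00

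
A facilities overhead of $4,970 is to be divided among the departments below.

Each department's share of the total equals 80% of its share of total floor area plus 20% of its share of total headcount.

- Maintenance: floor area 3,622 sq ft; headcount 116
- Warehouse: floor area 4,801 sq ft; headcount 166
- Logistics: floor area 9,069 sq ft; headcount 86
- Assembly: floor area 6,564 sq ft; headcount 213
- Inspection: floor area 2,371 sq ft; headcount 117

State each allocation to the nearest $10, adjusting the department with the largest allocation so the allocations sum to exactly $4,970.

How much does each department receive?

Maintenance: $710 · Warehouse: $960 · Logistics: $1,490 · Assembly: $1,290 · Inspection: $520

Floor area total 26,427; headcount total 698.
Composite weights (80% floor area + 20% headcount): Maintenance 0.1429; Warehouse 0.1929; Logistics 0.2992; Assembly 0.2597; Inspection 0.1053.
Proportional shares: Maintenance 710.13; Warehouse 958.72; Logistics 1,486.92; Assembly 1,290.89; Inspection 523.34.
After rounding ($10): Maintenance $710; Warehouse $960; Logistics $1,490; Assembly $1,290; Inspection $520. Sum = $4,970.
No rounding difference to absorb.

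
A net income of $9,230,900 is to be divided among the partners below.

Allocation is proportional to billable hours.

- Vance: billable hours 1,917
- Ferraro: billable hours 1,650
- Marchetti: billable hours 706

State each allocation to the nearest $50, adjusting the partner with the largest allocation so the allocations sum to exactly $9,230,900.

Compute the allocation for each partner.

Combined billable hours = 4,273.
Pro-rata amounts: Vance 1,917/4,273 × $9,230,900 = 4,141,267.33; Ferraro 1,650/4,273 × $9,230,900 = 3,564,471.10; Marchetti 706/4,273 × $9,230,900 = 1,525,161.57.
After rounding ($50): Vance $4,141,250; Ferraro $3,564,450; Marchetti $1,525,150. Sum = $9,230,850.
Difference $9,230,900 − $9,230,850 = +$50 applied to largest allocation (Vance): Vance becomes $4,141,300.

Vance: $4,141,300 · Ferraro: $3,564,450 · Marchetti: $1,525,150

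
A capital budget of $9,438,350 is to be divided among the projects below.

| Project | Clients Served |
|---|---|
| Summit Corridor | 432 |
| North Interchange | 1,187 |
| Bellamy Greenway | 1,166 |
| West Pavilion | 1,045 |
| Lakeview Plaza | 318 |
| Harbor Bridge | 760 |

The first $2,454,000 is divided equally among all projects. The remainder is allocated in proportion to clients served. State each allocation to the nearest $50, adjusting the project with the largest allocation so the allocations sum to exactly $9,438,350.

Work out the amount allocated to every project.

Summit Corridor: $1,023,750 | North Interchange: $2,098,150 | Bellamy Greenway: $2,068,300 | West Pavilion: $1,896,100 | Lakeview Plaza: $861,550 | Harbor Bridge: $1,490,500

$2,454,000 shared equally gives $409,000 per project.
Remainder $6,984,350 by clients served (total 4,908): Summit Corridor 614,759.41 → $614,750; North Interchange 1,689,165.33 → $1,689,150; Bellamy Greenway 1,659,281.19 → $1,659,300; West Pavilion 1,487,091.64 → $1,487,100; Lakeview Plaza 452,531.23 → $452,550; Harbor Bridge 1,081,521.19 → $1,081,500.
Totals: Summit Corridor $409,000 + $614,750 = $1,023,750; North Interchange $409,000 + $1,689,150 = $2,098,150; Bellamy Greenway $409,000 + $1,659,300 = $2,068,300; West Pavilion $409,000 + $1,487,100 = $1,896,100; Lakeview Plaza $409,000 + $452,550 = $861,550; Harbor Bridge $409,000 + $1,081,500 = $1,490,500.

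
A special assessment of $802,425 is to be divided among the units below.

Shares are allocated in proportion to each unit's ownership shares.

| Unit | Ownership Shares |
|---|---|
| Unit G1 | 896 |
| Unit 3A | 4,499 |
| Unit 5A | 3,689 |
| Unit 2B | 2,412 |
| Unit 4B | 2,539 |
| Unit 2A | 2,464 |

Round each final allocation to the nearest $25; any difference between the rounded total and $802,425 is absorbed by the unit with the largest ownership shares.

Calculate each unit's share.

Unit G1: $43,575; Unit 3A: $218,825; Unit 5A: $179,425; Unit 2B: $117,300; Unit 4B: $123,475; Unit 2A: $119,825

Sum of ownership shares: 16,499.
Proportional shares: Unit G1 896/16,499 × $802,425 = 43,576.75; Unit 3A 4,499/16,499 × $802,425 = 218,807.81; Unit 5A 3,689/16,499 × $802,425 = 179,413.65; Unit 2B 2,412/16,499 × $802,425 = 117,307.05; Unit 4B 2,539/16,499 × $802,425 = 123,483.67; Unit 2A 2,464/16,499 × $802,425 = 119,836.06.
After rounding ($25): Unit G1 $43,575; Unit 3A $218,800; Unit 5A $179,425; Unit 2B $117,300; Unit 4B $123,475; Unit 2A $119,825. Sum = $802,400.
Difference $802,425 − $802,400 = +$25 applied to largest ownership shares (Unit 3A): Unit 3A becomes $218,825.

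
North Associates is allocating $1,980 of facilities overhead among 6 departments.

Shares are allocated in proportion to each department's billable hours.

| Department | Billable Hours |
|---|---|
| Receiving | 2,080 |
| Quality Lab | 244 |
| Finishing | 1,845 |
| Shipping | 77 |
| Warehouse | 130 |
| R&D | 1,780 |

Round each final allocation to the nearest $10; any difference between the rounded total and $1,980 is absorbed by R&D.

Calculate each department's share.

Receiving: $670; Quality Lab: $80; Finishing: $590; Shipping: $20; Warehouse: $40; R&D: $580

Sum of billable hours: 6,156.
Unrounded shares: Receiving 2,080/6,156 × $1,980 = 669.01; Quality Lab 244/6,156 × $1,980 = 78.48; Finishing 1,845/6,156 × $1,980 = 593.42; Shipping 77/6,156 × $1,980 = 24.77; Warehouse 130/6,156 × $1,980 = 41.81; R&D 1,780/6,156 × $1,980 = 572.51.
After rounding ($10): Receiving $670; Quality Lab $80; Finishing $590; Shipping $20; Warehouse $40; R&D $570. Sum = $1,970.
Difference $1,980 − $1,970 = +$10 applied to R&D: R&D becomes $580.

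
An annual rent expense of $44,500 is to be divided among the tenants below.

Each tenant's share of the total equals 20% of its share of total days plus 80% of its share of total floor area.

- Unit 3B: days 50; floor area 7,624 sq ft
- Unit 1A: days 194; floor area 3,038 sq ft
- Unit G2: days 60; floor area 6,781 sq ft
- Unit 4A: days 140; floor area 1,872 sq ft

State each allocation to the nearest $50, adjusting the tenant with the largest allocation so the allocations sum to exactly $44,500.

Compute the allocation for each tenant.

Unit 3B: $15,050 · Unit 1A: $9,500 · Unit G2: $13,700 · Unit 4A: $6,250

Totals — days 444, floor area 19,315.
Combined weights (20% days + 80% floor area): Unit 3B 0.3383; Unit 1A 0.2132; Unit G2 0.3079; Unit 4A 0.1406.
Unrounded shares: Unit 3B 15,054.25; Unit 1A 9,488.16; Unit G2 13,700.95; Unit 4A 6,256.64.
After rounding ($50): Unit 3B $15,050; Unit 1A $9,500; Unit G2 $13,700; Unit 4A $6,250. Sum = $44,500.
Sum already equals the total — no adjustment.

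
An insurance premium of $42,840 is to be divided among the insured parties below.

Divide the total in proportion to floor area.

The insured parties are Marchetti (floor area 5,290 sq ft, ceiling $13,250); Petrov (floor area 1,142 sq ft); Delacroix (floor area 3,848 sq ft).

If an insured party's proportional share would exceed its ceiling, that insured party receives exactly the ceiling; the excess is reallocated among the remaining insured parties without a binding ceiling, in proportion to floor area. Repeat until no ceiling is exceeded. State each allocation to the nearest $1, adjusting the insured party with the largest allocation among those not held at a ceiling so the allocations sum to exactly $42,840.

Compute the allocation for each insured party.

Marchetti: $13,250; Petrov: $6,772; Delacroix: $22,818

Total floor area = 10,280.
Unconstrained shares: Marchetti 22,045.10; Petrov 4,759.07; Delacroix 16,035.83.
Capped: Marchetti ($13,250); remaining pool $29,590 reallocated over remaining floor area 4,990.
Remaining shares: Petrov 6,771.90 → $6,772; Delacroix 22,818.10 → $22,818.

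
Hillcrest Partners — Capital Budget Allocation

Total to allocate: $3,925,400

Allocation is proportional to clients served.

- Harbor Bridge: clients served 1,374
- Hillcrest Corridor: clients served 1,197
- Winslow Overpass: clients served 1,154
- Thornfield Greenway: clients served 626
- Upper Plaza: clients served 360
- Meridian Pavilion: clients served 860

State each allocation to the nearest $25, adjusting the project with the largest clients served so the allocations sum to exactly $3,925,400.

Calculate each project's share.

Harbor Bridge: $968,125; Hillcrest Corridor: $843,425; Winslow Overpass: $813,125; Thornfield Greenway: $441,100; Upper Plaza: $253,650; Meridian Pavilion: $605,975

Total clients served = 5,571.
Proportional shares: Harbor Bridge 1,374/5,571 × $3,925,400 = 968,138.50; Hillcrest Corridor 1,197/5,571 × $3,925,400 = 843,421.97; Winslow Overpass 1,154/5,571 × $3,925,400 = 813,123.60; Thornfield Greenway 626/5,571 × $3,925,400 = 441,087.85; Upper Plaza 360/5,571 × $3,925,400 = 253,660.74; Meridian Pavilion 860/5,571 × $3,925,400 = 605,967.33.
Rounded to nearest $25: Harbor Bridge $968,150; Hillcrest Corridor $843,425; Winslow Overpass $813,125; Thornfield Greenway $441,100; Upper Plaza $253,650; Meridian Pavilion $605,975. Sum = $3,925,425.
Difference $3,925,400 − $3,925,425 = −$25 applied to largest clients served (Harbor Bridge): Harbor Bridge becomes $968,125.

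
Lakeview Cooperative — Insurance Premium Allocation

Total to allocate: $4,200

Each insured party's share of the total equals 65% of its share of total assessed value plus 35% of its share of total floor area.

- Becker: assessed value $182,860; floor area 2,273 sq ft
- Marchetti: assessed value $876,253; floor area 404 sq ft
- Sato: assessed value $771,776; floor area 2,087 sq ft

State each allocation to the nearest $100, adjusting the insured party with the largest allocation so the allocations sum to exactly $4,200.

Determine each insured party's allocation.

Totals — assessed value 1,830,889, floor area 4,764.
Composite weights (65% assessed value + 35% floor area): Becker 0.2319; Marchetti 0.3408; Sato 0.4273.
Unrounded shares: Becker 974.03; Marchetti 1,431.22; Sato 1,794.75.
Rounded to nearest $100: Becker $1,000; Marchetti $1,400; Sato $1,800. Sum = $4,200.
Rounded total matches; no reconciliation needed.

Becker: $1,000; Marchetti: $1,400; Sato: $1,800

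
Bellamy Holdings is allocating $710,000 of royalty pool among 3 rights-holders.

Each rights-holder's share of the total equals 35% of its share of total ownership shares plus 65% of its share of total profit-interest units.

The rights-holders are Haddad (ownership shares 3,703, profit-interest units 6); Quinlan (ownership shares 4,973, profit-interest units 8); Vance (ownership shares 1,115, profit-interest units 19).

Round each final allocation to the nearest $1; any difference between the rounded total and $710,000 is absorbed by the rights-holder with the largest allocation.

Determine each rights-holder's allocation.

Haddad: $177,893 | Quinlan: $238,096 | Vance: $294,011

Ownership shares total 9,791; profit-interest units total 33.
Blended shares (35% ownership shares + 65% profit-interest units): Haddad 0.2506; Quinlan 0.3353; Vance 0.4141.
Unrounded shares: Haddad 177,892.90; Quinlan 238,095.77; Vance 294,011.32.
Rounded to nearest $1: Haddad $177,893; Quinlan $238,096; Vance $294,011. Sum = $710,000.
Sum already equals the total — no adjustment.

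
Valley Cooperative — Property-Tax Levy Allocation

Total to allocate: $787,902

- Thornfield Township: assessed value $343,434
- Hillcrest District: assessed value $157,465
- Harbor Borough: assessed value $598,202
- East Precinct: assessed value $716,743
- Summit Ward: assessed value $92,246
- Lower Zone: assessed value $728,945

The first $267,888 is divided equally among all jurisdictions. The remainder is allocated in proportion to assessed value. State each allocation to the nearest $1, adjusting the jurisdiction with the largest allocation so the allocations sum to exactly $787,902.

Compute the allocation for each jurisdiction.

Thornfield Township: $112,372 | Hillcrest District: $75,700 | Harbor Borough: $162,611 | East Precinct: $185,987 | Summit Ward: $62,839 | Lower Zone: $188,393

Equal tier: $267,888 ÷ 6 = $44,648 apiece.
Remainder $520,014 by assessed value (total 2,637,035): Thornfield Township 67,723.97 → $67,724; Hillcrest District 31,051.54 → $31,052; Harbor Borough 117,963.32 → $117,963; East Precinct 141,339.19 → $141,339; Summit Ward 18,190.59 → $18,191; Lower Zone 143,745.38 → $143,745.
Totals: Thornfield Township $44,648 + $67,724 = $112,372; Hillcrest District $44,648 + $31,052 = $75,700; Harbor Borough $44,648 + $117,963 = $162,611; East Precinct $44,648 + $141,339 = $185,987; Summit Ward $44,648 + $18,191 = $62,839; Lower Zone $44,648 + $143,745 = $188,393.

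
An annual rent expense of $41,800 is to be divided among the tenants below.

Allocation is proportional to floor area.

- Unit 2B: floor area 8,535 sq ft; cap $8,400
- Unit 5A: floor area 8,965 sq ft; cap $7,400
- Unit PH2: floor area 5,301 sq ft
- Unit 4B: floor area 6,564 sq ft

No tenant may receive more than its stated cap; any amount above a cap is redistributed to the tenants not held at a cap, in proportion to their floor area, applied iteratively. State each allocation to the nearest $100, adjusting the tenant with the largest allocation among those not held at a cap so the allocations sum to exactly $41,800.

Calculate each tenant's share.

Unit 2B: $8,400 · Unit 5A: $7,400 · Unit PH2: $11,600 · Unit 4B: $14,400

Sum of floor area: 29,365.
Pro-rata shares before constraints: Unit 2B 12,149.26; Unit 5A 12,761.35; Unit PH2 7,545.78; Unit 4B 9,343.61.
Held at cap: Unit 2B ($8,400), Unit 5A ($7,400); residual $26,000 reallocated over remaining floor area 11,865.
Redistributed shares: Unit PH2 11,616.18 → $11,600; Unit 4B 14,383.82 → $14,400.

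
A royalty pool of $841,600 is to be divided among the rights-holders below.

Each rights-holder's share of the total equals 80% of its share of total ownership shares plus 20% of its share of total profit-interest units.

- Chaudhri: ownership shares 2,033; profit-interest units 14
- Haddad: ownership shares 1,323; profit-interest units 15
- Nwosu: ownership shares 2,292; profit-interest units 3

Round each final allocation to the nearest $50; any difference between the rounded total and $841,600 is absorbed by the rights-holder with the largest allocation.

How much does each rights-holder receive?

Ownership shares total 5,648; profit-interest units total 32.
Combined weights (80% ownership shares + 20% profit-interest units): Chaudhri 0.3755; Haddad 0.2811; Nwosu 0.3434.
Unrounded shares: Chaudhri 315,987.42; Haddad 236,610.59; Nwosu 289,001.98.
At nearest $50: Chaudhri $316,000; Haddad $236,600; Nwosu $289,000. Sum = $841,600.
Rounded total matches; no reconciliation needed.

Chaudhri: $316,000 · Haddad: $236,600 · Nwosu: $289,000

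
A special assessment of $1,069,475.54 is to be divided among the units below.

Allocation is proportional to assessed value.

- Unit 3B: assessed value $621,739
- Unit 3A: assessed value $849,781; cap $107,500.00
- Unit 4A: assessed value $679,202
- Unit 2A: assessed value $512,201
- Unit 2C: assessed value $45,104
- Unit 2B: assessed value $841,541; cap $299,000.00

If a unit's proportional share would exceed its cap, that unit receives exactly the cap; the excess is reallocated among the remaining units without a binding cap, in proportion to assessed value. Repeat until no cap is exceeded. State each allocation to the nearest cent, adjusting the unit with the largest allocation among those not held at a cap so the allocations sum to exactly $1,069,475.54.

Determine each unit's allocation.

Unit 3B: $221,820.87 · Unit 3A: $107,500.00 · Unit 4A: $242,322.23 · Unit 2A: $182,740.46 · Unit 2C: $16,091.98 · Unit 2B: $299,000.00

Sum of assessed value: 3,549,568.
Pro-rata shares before constraints: Unit 3B 187,328.3320; Unit 3A 256,036.7892; Unit 4A 204,641.7834; Unit 2A 154,324.8195; Unit 2C 13,589.7170; Unit 2B 253,554.0988.
Capped: Unit 3A ($107,500.00); balance $961,975.54 reallocated over remaining assessed value 2,699,787.
Capped: Unit 2B ($299,000.00); balance $662,975.54 reallocated over remaining assessed value 1,858,246.
Shares after redistribution: Unit 3B 221,820.8726 → $221,820.87; Unit 4A 242,322.2290 → $242,322.23; Unit 2A 182,740.4631 → $182,740.46; Unit 2C 16,091.9753 → $16,091.98.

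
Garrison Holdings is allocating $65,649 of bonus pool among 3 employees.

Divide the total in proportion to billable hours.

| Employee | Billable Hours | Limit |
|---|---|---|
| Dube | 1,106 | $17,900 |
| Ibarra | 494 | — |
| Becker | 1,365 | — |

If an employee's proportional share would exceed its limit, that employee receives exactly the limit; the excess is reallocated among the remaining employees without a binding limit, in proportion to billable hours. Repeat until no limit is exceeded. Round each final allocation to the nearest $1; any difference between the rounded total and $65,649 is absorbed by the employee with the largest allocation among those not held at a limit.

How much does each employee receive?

Sum of billable hours: 2,965.
Unconstrained shares: Dube 24,488.29; Ibarra 10,937.81; Becker 30,222.90.
Cap binds for Dube ($17,900); remaining pool $47,749 reallocated over remaining billable hours 1,859.
Redistributed shares: Ibarra 12,688.55 → $12,689; Becker 35,060.45 → $35,060.

Dube: $17,900 · Ibarra: $12,689 · Becker: $35,060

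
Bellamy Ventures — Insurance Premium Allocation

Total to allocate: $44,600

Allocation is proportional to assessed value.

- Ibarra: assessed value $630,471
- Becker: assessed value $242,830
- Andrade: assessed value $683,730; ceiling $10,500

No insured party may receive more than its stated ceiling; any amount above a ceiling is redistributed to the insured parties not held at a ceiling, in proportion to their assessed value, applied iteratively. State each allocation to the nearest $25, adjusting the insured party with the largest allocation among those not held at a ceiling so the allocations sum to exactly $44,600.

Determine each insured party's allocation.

Combined assessed value = 1,557,031.
Pro-rata shares before constraints: Ibarra 18,059.37; Becker 6,955.69; Andrade 19,584.94.
Cap binds for Andrade ($10,500); balance $34,100 reallocated over remaining assessed value 873,301.
Remaining shares: Ibarra 24,618.16 → $24,625; Becker 9,481.84 → $9,475.

Ibarra: $24,625; Becker: $9,475; Andrade: $10,500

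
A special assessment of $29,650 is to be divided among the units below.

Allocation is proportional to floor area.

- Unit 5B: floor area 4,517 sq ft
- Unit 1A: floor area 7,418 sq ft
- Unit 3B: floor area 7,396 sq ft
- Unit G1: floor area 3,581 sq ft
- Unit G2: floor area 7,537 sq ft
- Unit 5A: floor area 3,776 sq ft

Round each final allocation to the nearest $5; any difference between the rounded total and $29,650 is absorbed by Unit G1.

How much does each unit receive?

Combined floor area = 34,225.
Unrounded shares: Unit 5B 4,517/34,225 × $29,650 = 3,913.19; Unit 1A 7,418/34,225 × $29,650 = 6,426.40; Unit 3B 7,396/34,225 × $29,650 = 6,407.35; Unit G1 3,581/34,225 × $29,650 = 3,102.31; Unit G2 7,537/34,225 × $29,650 = 6,529.50; Unit 5A 3,776/34,225 × $29,650 = 3,271.25.
At nearest $5: Unit 5B $3,915; Unit 1A $6,425; Unit 3B $6,405; Unit G1 $3,100; Unit G2 $6,530; Unit 5A $3,270. Sum = $29,645.
Difference $29,650 − $29,645 = +$5 applied to Unit G1: Unit G1 becomes $3,105.

Unit 5B: $3,915 | Unit 1A: $6,425 | Unit 3B: $6,405 | Unit G1: $3,105 | Unit G2: $6,530 | Unit 5A: $3,270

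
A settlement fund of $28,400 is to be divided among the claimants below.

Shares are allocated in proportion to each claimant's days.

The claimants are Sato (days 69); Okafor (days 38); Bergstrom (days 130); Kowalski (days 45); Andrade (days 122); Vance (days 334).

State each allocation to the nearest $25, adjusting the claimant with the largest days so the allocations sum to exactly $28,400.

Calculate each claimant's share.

Sato: $2,650; Okafor: $1,450; Bergstrom: $5,000; Kowalski: $1,725; Andrade: $4,700; Vance: $12,875

Total days = 69 + 38 + 130 + 45 + 122 + 334 = 738.
Unrounded shares: Sato 2,655.28; Okafor 1,462.33; Bergstrom 5,002.71; Kowalski 1,731.71; Andrade 4,694.85; Vance 12,853.12.
After rounding ($25): Sato $2,650; Okafor $1,450; Bergstrom $5,000; Kowalski $1,725; Andrade $4,700; Vance $12,850. Sum = $28,375.
Difference $28,400 − $28,375 = +$25 applied to largest days (Vance): Vance becomes $12,875.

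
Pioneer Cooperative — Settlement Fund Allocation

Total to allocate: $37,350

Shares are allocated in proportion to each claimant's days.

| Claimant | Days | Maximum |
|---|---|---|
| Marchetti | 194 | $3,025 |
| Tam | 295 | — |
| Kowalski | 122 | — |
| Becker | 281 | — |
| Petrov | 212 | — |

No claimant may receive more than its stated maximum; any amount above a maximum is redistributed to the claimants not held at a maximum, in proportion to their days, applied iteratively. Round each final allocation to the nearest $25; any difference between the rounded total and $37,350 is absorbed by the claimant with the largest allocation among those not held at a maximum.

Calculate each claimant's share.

Marchetti: $3,025; Tam: $11,125; Kowalski: $4,600; Becker: $10,600; Petrov: $8,000

Days total: 1,104.
Unconstrained shares: Marchetti 6,563.32; Tam 9,980.30; Kowalski 4,127.45; Becker 9,506.66; Petrov 7,172.28.
Held at cap: Marchetti ($3,025); residual $34,325 reallocated over remaining days 910.
Remaining shares: Tam 11,127.34 → $11,125; Kowalski 4,601.81 → $4,600; Becker 10,599.26 → $10,600; Petrov 7,996.59 → $8,000.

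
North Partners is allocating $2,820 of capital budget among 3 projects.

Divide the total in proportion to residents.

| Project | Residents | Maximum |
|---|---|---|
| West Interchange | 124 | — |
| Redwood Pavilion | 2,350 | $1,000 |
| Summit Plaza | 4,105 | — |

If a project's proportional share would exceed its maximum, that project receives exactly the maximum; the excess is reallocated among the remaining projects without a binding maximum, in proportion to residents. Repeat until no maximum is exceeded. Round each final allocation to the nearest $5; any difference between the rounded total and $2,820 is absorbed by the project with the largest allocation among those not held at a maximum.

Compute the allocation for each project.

Sum of residents: 6,579.
Pro-rata shares before constraints: West Interchange 53.15; Redwood Pavilion 1,007.30; Summit Plaza 1,759.55.
Cap binds for Redwood Pavilion ($1,000); residual $1,820 reallocated over remaining residents 4,229.
Redistributed shares: West Interchange 53.36 → $55; Summit Plaza 1,766.64 → $1,765.

West Interchange: $55; Redwood Pavilion: $1,000; Summit Plaza: $1,765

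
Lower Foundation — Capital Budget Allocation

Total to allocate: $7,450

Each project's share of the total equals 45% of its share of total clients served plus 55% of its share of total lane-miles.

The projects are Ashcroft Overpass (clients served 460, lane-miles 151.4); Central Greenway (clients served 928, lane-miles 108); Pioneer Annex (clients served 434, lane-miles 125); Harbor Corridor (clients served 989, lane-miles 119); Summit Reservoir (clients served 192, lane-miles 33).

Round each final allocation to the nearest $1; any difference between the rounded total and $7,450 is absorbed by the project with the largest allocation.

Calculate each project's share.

Ashcroft Overpass: $1,670 | Central Greenway: $1,861 | Pioneer Annex: $1,439 | Harbor Corridor: $2,014 | Summit Reservoir: $466

Clients served total 3,003; lane-miles total 536.4.
Composite weights (45% clients served + 55% lane-miles): Ashcroft Overpass 0.2242; Central Greenway 0.2498; Pioneer Annex 0.1932; Harbor Corridor 0.2702; Summit Reservoir 0.0626.
Pro-rata amounts: Ashcroft Overpass 1,670.06; Central Greenway 1,861.00; Pioneer Annex 1,439.37; Harbor Corridor 2,013.13; Summit Reservoir 466.43.
At nearest $1: Ashcroft Overpass $1,670; Central Greenway $1,861; Pioneer Annex $1,439; Harbor Corridor $2,013; Summit Reservoir $466. Sum = $7,449.
Difference $7,450 − $7,449 = +$1 applied to largest allocation (Harbor Corridor): Harbor Corridor becomes $2,014.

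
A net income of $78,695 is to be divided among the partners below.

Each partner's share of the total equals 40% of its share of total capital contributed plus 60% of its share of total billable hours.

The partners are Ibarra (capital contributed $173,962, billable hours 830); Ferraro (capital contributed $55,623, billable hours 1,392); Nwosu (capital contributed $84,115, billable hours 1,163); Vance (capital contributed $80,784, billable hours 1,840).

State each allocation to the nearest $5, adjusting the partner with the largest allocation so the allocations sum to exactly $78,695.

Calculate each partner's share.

Ibarra: $21,380; Ferraro: $17,020; Nwosu: $17,220; Vance: $23,075

Capital contributed total 394,484; billable hours total 5,225.
Composite weights (40% capital contributed + 60% billable hours): Ibarra 0.2717; Ferraro 0.2162; Nwosu 0.2188; Vance 0.2932.
Pro-rata amounts: Ibarra 21,381.86; Ferraro 17,017.61; Nwosu 17,221.72; Vance 23,073.80.
After rounding ($5): Ibarra $21,380; Ferraro $17,020; Nwosu $17,220; Vance $23,075. Sum = $78,695.
No rounding difference to absorb.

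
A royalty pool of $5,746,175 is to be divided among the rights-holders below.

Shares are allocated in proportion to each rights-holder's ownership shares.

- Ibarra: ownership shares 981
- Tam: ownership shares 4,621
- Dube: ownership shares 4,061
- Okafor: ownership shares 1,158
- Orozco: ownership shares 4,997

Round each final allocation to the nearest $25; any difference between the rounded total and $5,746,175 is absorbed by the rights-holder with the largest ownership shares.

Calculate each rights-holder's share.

Ownership shares total: 981 + 4,621 + 4,061 + 1,158 + 4,997 = 15,818.
Pro-rata amounts: Ibarra 356,366.02; Tam 1,678,661.95; Dube 1,475,231.80; Okafor 420,664.47; Orozco 1,815,250.76.
At nearest $25: Ibarra $356,375; Tam $1,678,650; Dube $1,475,225; Okafor $420,675; Orozco $1,815,250. Sum = $5,746,175.
No rounding difference to absorb.

Ibarra: $356,375 · Tam: $1,678,650 · Dube: $1,475,225 · Okafor: $420,675 · Orozco: $1,815,250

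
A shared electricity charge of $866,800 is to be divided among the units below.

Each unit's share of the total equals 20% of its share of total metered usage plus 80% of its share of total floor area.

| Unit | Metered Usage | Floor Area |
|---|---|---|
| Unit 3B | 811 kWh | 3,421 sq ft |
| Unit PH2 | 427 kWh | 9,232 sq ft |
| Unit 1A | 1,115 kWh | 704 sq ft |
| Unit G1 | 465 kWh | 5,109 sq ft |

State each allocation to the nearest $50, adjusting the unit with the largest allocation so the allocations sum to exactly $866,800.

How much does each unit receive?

Unit 3B: $178,350 | Unit PH2: $372,950 | Unit 1A: $95,050 | Unit G1: $220,450

Metered usage total 2,818; floor area total 18,466.
Combined weights (20% metered usage + 80% floor area): Unit 3B 0.2058; Unit PH2 0.4303; Unit 1A 0.1096; Unit G1 0.2543.
Proportional shares: Unit 3B 178,358.03; Unit PH2 372,950.98; Unit 1A 95,030.26; Unit G1 220,460.73.
At nearest $50: Unit 3B $178,350; Unit PH2 $372,950; Unit 1A $95,050; Unit G1 $220,450. Sum = $866,800.
No rounding difference to absorb.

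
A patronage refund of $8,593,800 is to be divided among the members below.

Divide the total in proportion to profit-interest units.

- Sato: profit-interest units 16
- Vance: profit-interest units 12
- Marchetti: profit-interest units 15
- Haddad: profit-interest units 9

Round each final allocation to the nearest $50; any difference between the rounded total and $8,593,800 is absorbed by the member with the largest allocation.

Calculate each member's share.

Combined profit-interest units = 52.
Unrounded shares: Sato 16/52 × $8,593,800 = 2,644,246.15; Vance 12/52 × $8,593,800 = 1,983,184.62; Marchetti 15/52 × $8,593,800 = 2,478,980.77; Haddad 9/52 × $8,593,800 = 1,487,388.46.
At nearest $50: Sato $2,644,250; Vance $1,983,200; Marchetti $2,479,000; Haddad $1,487,400. Sum = $8,593,850.
Difference $8,593,800 − $8,593,850 = −$50 applied to largest allocation (Sato): Sato becomes $2,644,200.

Sato: $2,644,200; Vance: $1,983,200; Marchetti: $2,479,000; Haddad: $1,487,400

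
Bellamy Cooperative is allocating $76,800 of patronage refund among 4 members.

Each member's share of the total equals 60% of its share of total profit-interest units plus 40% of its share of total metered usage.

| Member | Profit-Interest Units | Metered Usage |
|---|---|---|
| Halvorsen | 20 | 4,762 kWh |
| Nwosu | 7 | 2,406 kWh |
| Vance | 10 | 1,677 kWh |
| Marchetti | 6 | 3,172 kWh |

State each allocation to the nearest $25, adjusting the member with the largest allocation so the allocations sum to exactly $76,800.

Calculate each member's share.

Totals — profit-interest units 43, metered usage 12,017.
Composite weights (60% profit-interest units + 40% metered usage): Halvorsen 0.4376; Nwosu 0.1778; Vance 0.1954; Marchetti 0.1893.
Raw shares: Halvorsen 33,606.03; Nwosu 13,652.04; Vance 15,003.33; Marchetti 14,538.60.
After rounding ($25): Halvorsen $33,600; Nwosu $13,650; Vance $15,000; Marchetti $14,550. Sum = $76,800.
Sum already equals the total — no adjustment.

Halvorsen: $33,600 | Nwosu: $13,650 | Vance: $15,000 | Marchetti: $14,550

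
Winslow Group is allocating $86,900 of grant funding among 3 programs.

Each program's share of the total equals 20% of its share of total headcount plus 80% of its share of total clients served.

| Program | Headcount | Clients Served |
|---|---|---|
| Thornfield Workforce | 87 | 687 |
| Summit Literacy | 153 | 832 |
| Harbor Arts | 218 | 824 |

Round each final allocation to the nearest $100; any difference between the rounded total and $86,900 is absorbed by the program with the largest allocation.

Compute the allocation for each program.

Totals — headcount 458, clients served 2,343.
Combined weights (20% headcount + 80% clients served): Thornfield Workforce 0.2726; Summit Literacy 0.3509; Harbor Arts 0.3765.
Pro-rata amounts: Thornfield Workforce 23,685.67; Summit Literacy 30,492.56; Harbor Arts 32,721.78.
Rounded to nearest $100: Thornfield Workforce $23,700; Summit Literacy $30,500; Harbor Arts $32,700. Sum = $86,900.
Sum already equals the total — no adjustment.

Thornfield Workforce: $23,700 | Summit Literacy: $30,500 | Harbor Arts: $32,700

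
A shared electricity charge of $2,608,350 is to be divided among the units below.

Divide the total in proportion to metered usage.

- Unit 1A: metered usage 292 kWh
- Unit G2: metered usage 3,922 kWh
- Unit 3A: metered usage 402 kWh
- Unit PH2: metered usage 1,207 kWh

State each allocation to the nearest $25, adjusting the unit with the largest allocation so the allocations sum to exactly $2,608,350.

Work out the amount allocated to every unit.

Unit 1A: $130,800 | Unit G2: $1,756,800 | Unit 3A: $180,075 | Unit PH2: $540,675

Metered usage total: 5,823.
Proportional shares: Unit 1A 292/5,823 × $2,608,350 = 130,798.25; Unit G2 3,922/5,823 × $2,608,350 = 1,756,817.57; Unit 3A 402/5,823 × $2,608,350 = 180,071.56; Unit PH2 1,207/5,823 × $2,608,350 = 540,662.62.
Rounded to nearest $25: Unit 1A $130,800; Unit G2 $1,756,825; Unit 3A $180,075; Unit PH2 $540,675. Sum = $2,608,375.
Difference $2,608,350 − $2,608,375 = −$25 applied to largest allocation (Unit G2): Unit G2 becomes $1,756,800.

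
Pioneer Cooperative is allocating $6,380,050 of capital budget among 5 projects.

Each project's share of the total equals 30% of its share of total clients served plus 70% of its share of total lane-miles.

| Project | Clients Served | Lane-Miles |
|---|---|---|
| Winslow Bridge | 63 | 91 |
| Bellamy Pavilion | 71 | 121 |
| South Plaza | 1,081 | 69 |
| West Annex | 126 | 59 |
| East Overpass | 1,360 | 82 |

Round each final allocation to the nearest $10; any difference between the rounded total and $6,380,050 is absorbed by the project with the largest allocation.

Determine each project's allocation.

Clients served total 2,701; lane-miles total 422.
Blended shares (30% clients served + 70% lane-miles): Winslow Bridge 0.1579; Bellamy Pavilion 0.2086; South Plaza 0.2345; West Annex 0.1119; East Overpass 0.2871.
Proportional shares: Winslow Bridge 1,007,698.76; Bellamy Pavilion 1,330,858.45; South Plaza 1,496,259.65; West Annex 713,685.89; East Overpass 1,831,547.25.
After rounding ($10): Winslow Bridge $1,007,700; Bellamy Pavilion $1,330,860; South Plaza $1,496,260; West Annex $713,690; East Overpass $1,831,550. Sum = $6,380,060.
Difference $6,380,050 − $6,380,060 = −$10 applied to largest allocation (East Overpass): East Overpass becomes $1,831,540.

Winslow Bridge: $1,007,700 · Bellamy Pavilion: $1,330,860 · South Plaza: $1,496,260 · West Annex: $713,690 · East Overpass: $1,831,540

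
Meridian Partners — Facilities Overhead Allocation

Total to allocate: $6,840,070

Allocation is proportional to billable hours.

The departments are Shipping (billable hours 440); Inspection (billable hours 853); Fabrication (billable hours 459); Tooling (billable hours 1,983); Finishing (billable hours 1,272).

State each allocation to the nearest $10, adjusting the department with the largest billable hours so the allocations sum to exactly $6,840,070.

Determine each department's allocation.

Billable hours total: 5,007.
Raw shares: Shipping 440/5,007 × $6,840,070 = 601,084.64; Inspection 853/5,007 × $6,840,070 = 1,165,284.54; Fabrication 459/5,007 × $6,840,070 = 627,040.57; Tooling 1,983/5,007 × $6,840,070 = 2,708,979.19; Finishing 1,272/5,007 × $6,840,070 = 1,737,681.05.
After rounding ($10): Shipping $601,080; Inspection $1,165,280; Fabrication $627,040; Tooling $2,708,980; Finishing $1,737,680. Sum = $6,840,060.
Difference $6,840,070 − $6,840,060 = +$10 applied to largest billable hours (Tooling): Tooling becomes $2,708,990.

Shipping: $601,080 | Inspection: $1,165,280 | Fabrication: $627,040 | Tooling: $2,708,990 | Finishing: $1,737,680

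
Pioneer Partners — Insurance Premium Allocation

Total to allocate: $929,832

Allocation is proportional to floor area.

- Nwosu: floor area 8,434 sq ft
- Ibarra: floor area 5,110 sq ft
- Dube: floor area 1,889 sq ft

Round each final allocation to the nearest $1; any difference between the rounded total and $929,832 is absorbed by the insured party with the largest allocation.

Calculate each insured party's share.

Nwosu: $508,146 · Ibarra: $307,875 · Dube: $113,811

Sum of floor area: 15,433.
Proportional shares: Nwosu 8,434/15,433 × $929,832 = 508,145.08; Ibarra 5,110/15,433 × $929,832 = 307,875.43; Dube 1,889/15,433 × $929,832 = 113,811.48.
Rounded to nearest $1: Nwosu $508,145; Ibarra $307,875; Dube $113,811. Sum = $929,831.
Difference $929,832 − $929,831 = +$1 applied to largest allocation (Nwosu): Nwosu becomes $508,146.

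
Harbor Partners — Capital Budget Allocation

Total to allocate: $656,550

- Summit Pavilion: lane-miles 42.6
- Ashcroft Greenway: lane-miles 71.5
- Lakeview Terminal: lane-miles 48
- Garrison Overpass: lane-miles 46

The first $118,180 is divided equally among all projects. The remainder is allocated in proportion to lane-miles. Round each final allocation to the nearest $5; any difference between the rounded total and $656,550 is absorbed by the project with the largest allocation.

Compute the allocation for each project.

$118,180 shared equally gives $29,545 per project.
Remainder $538,370 by lane-miles (total 208.1): Summit Pavilion 110,209.33 → $110,210; Ashcroft Greenway 184,975.76 → $184,975; Lakeview Terminal 124,179.53 → $124,180; Garrison Overpass 119,005.38 → $119,005.
Totals: Summit Pavilion $29,545 + $110,210 = $139,755; Ashcroft Greenway $29,545 + $184,975 = $214,520; Lakeview Terminal $29,545 + $124,180 = $153,725; Garrison Overpass $29,545 + $119,005 = $148,550.

Summit Pavilion: $139,755 · Ashcroft Greenway: $214,520 · Lakeview Terminal: $153,725 · Garrison Overpass: $148,550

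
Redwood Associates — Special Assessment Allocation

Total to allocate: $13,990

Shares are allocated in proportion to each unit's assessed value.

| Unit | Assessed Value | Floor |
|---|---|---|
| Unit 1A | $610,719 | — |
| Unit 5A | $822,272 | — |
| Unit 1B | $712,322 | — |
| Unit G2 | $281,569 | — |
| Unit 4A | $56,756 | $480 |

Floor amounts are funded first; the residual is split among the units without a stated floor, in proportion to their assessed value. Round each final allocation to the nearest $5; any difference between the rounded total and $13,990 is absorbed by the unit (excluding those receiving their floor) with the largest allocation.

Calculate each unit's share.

Unit 1A: $3,400 · Unit 5A: $4,580 · Unit 1B: $3,965 · Unit G2: $1,565 · Unit 4A: $480

Guaranteed amounts: Unit 4A $480. Residual $13,510.
Residual split over remaining assessed value 2,426,882: Unit 1A 3,399.76 → $3,400; Unit 5A 4,577.44 → $4,575; Unit 1B 3,965.36 → $3,965; Unit G2 1,567.44 → $1,565.
Rounding difference +$5 applied to Unit 5A → $4,580.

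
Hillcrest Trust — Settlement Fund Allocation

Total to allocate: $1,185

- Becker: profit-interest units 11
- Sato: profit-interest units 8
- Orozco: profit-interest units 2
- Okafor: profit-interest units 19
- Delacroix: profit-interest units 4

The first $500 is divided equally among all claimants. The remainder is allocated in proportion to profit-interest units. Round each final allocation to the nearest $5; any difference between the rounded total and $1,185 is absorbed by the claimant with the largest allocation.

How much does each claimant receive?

First tranche $500 split equally: $100 each.
Remainder $685 by profit-interest units (total 44): Becker 171.25 → $170; Sato 124.55 → $125; Orozco 31.14 → $30; Okafor 295.80 → $295; Delacroix 62.27 → $60.
Rounding difference +$5 on remainder applied to Okafor.
Totals: Becker $100 + $170 = $270; Sato $100 + $125 = $225; Orozco $100 + $30 = $130; Okafor $100 + $300 = $400; Delacroix $100 + $60 = $160.

Becker: $270 · Sato: $225 · Orozco: $130 · Okafor: $400 · Delacroix: $160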